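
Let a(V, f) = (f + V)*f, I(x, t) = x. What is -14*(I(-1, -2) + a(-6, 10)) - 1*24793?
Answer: -25339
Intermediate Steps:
a(V, f) = f*(V + f) (a(V, f) = (V + f)*f = f*(V + f))
-14*(I(-1, -2) + a(-6, 10)) - 1*24793 = -14*(-1 + 10*(-6 + 10)) - 1*24793 = -14*(-1 + 10*4) - 24793 = -14*(-1 + 40) - 24793 = -14*39 - 24793 = -546 - 24793 = -25339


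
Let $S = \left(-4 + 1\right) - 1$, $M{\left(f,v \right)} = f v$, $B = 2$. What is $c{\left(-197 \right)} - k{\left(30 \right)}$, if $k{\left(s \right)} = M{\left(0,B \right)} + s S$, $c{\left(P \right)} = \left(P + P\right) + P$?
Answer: $-471$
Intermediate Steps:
$S = -4$ ($S = -3 - 1 = -4$)
$c{\left(P \right)} = 3 P$ ($c{\left(P \right)} = 2 P + P = 3 P$)
$k{\left(s \right)} = - 4 s$ ($k{\left(s \right)} = 0 \cdot 2 + s \left(-4\right) = 0 - 4 s = - 4 s$)
$c{\left(-197 \right)} - k{\left(30 \right)} = 3 \left(-197\right) - \left(-4\right) 30 = -591 - -120 = -591 + 120 = -471$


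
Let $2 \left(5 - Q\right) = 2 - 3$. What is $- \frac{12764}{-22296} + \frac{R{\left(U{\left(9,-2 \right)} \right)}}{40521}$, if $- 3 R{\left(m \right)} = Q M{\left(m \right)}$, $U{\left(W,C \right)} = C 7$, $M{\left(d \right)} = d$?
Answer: $\frac{129445577}{225864054} \approx 0.57311$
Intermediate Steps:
$U{\left(W,C \right)} = 7 C$
$Q = \frac{11}{2}$ ($Q = 5 - \frac{2 - 3}{2} = 5 - - \frac{1}{2} = 5 + \frac{1}{2} = \frac{11}{2} \approx 5.5$)
$R{\left(m \right)} = - \frac{11 m}{6}$ ($R{\left(m \right)} = - \frac{\frac{11}{2} m}{3} = - \frac{11 m}{6}$)
$- \frac{12764}{-22296} + \frac{R{\left(U{\left(9,-2 \right)} \right)}}{40521} = - \frac{12764}{-22296} + \frac{\left(- \frac{11}{6}\right) 7 \left(-2\right)}{40521} = \left(-12764\right) \left(- \frac{1}{22296}\right) + \left(- \frac{11}{6}\right) \left(-14\right) \frac{1}{40521} = \frac{3191}{5574} + \frac{77}{3} \cdot \frac{1}{40521} = \frac{3191}{5574} + \frac{77}{121563} = \frac{129445577}{225864054}$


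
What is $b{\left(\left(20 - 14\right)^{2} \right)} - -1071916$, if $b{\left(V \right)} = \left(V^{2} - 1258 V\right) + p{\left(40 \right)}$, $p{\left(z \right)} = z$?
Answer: $1027964$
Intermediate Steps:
$b{\left(V \right)} = 40 + V^{2} - 1258 V$ ($b{\left(V \right)} = \left(V^{2} - 1258 V\right) + 40 = 40 + V^{2} - 1258 V$)
$b{\left(\left(20 - 14\right)^{2} \right)} - -1071916 = \left(40 + \left(\left(20 - 14\right)^{2}\right)^{2} - 1258 \left(20 - 14\right)^{2}\right) - -1071916 = \left(40 + \left(6^{2}\right)^{2} - 1258 \cdot 6^{2}\right) + 1071916 = \left(40 + 36^{2} - 45288\right) + 1071916 = \left(40 + 1296 - 45288\right) + 1071916 = -43952 + 1071916 = 1027964$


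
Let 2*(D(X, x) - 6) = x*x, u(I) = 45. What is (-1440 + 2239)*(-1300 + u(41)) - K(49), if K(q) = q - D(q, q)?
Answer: -2003175/2 ≈ -1.0016e+6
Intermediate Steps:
D(X, x) = 6 + x²/2 (D(X, x) = 6 + (x*x)/2 = 6 + x²/2)
K(q) = -6 + q - q²/2 (K(q) = q - (6 + q²/2) = q + (-6 - q²/2) = -6 + q - q²/2)
(-1440 + 2239)*(-1300 + u(41)) - K(49) = (-1440 + 2239)*(-1300 + 45) - (-6 + 49 - ½*49²) = 799*(-1255) - (-6 + 49 - ½*2401) = -1002745 - (-6 + 49 - 2401/2) = -1002745 - 1*(-2315/2) = -1002745 + 2315/2 = -2003175/2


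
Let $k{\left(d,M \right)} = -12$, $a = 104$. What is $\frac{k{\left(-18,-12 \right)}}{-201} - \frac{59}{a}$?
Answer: $- \frac{3537}{6968} \approx -0.50761$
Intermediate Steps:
$\frac{k{\left(-18,-12 \right)}}{-201} - \frac{59}{a} = - \frac{12}{-201} - \frac{59}{104} = \left(-12\right) \left(- \frac{1}{201}\right) - \frac{59}{104} = \frac{4}{67} - \frac{59}{104} = - \frac{3537}{6968}$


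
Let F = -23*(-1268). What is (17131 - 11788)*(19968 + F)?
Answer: 262512276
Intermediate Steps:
F = 29164
(17131 - 11788)*(19968 + F) = (17131 - 11788)*(19968 + 29164) = 5343*49132 = 262512276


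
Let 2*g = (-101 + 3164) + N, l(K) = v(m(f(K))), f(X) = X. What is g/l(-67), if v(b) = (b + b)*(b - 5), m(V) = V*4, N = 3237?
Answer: 75/3484 ≈ 0.021527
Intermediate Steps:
m(V) = 4*V
v(b) = 2*b*(-5 + b) (v(b) = (2*b)*(-5 + b) = 2*b*(-5 + b))
l(K) = 8*K*(-5 + 4*K) (l(K) = 2*(4*K)*(-5 + 4*K) = 8*K*(-5 + 4*K))
g = 3150 (g = ((-101 + 3164) + 3237)/2 = (3063 + 3237)/2 = (½)*6300 = 3150)
g/l(-67) = 3150/((8*(-67)*(-5 + 4*(-67)))) = 3150/((8*(-67)*(-5 - 268))) = 3150/((8*(-67)*(-273))) = 3150/146328 = 3150*(1/146328) = 75/3484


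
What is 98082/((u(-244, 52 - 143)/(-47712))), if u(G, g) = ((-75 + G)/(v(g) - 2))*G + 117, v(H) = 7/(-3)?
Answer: 2896949952/11047 ≈ 2.6224e+5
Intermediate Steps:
v(H) = -7/3 (v(H) = 7*(-⅓) = -7/3)
u(G, g) = 117 + G*(225/13 - 3*G/13) (u(G, g) = ((-75 + G)/(-7/3 - 2))*G + 117 = ((-75 + G)/(-13/3))*G + 117 = ((-75 + G)*(-3/13))*G + 117 = (225/13 - 3*G/13)*G + 117 = G*(225/13 - 3*G/13) + 117 = 117 + G*(225/13 - 3*G/13))
98082/((u(-244, 52 - 143)/(-47712))) = 98082/(((117 - 3/13*(-244)² + (225/13)*(-244))/(-47712))) = 98082/(((117 - 3/13*59536 - 54900/13)*(-1/47712))) = 98082/(((117 - 178608/13 - 54900/13)*(-1/47712))) = 98082/((-231987/13*(-1/47712))) = 98082/(11047/29536) = 98082*(29536/11047) = 2896949952/11047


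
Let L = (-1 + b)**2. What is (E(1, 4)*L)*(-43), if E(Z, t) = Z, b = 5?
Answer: -688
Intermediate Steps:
L = 16 (L = (-1 + 5)**2 = 4**2 = 16)
(E(1, 4)*L)*(-43) = (1*16)*(-43) = 16*(-43) = -688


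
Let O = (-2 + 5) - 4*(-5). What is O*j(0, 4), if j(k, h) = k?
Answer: 0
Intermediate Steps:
O = 23 (O = 3 + 20 = 23)
O*j(0, 4) = 23*0 = 0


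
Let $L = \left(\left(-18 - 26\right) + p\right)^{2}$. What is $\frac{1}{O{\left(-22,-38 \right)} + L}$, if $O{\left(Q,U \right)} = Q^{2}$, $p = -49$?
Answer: $\frac{1}{9133} \approx 0.00010949$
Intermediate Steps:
$L = 8649$ ($L = \left(\left(-18 - 26\right) - 49\right)^{2} = \left(-44 - 49\right)^{2} = \left(-93\right)^{2} = 8649$)
$\frac{1}{O{\left(-22,-38 \right)} + L} = \frac{1}{\left(-22\right)^{2} + 8649} = \frac{1}{484 + 8649} = \frac{1}{9133}$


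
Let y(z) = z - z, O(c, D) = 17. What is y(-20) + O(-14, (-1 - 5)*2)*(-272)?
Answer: -4624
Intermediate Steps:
y(z) = 0
y(-20) + O(-14, (-1 - 5)*2)*(-272) = 0 + 17*(-272) = 0 - 4624 = -4624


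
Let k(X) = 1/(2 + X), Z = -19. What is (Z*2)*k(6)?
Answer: -19/4 ≈ -4.7500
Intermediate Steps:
(Z*2)*k(6) = (-19*2)/(2 + 6) = -38/8 = -38*⅛ = -19/4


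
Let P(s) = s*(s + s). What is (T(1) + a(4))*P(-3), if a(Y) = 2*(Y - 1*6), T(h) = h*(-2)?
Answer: -108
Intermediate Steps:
T(h) = -2*h
a(Y) = -12 + 2*Y (a(Y) = 2*(Y - 6) = 2*(-6 + Y) = -12 + 2*Y)
P(s) = 2*s**2 (P(s) = s*(2*s) = 2*s**2)
(T(1) + a(4))*P(-3) = (-2*1 + (-12 + 2*4))*(2*(-3)**2) = (-2 + (-12 + 8))*(2*9) = (-2 - 4)*18 = -6*18 = -108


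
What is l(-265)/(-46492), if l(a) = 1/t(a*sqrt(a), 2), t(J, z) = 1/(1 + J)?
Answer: -1/46492 + 265*I*sqrt(265)/46492 ≈ -2.1509e-5 + 0.092788*I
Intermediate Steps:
l(a) = 1 + a**(3/2) (l(a) = 1/(1/(1 + a*sqrt(a))) = 1/(1/(1 + a**(3/2))) = 1 + a**(3/2))
l(-265)/(-46492) = (1 + (-265)**(3/2))/(-46492) = (1 - 265*I*sqrt(265))*(-1/46492) = -1/46492 + 265*I*sqrt(265)/46492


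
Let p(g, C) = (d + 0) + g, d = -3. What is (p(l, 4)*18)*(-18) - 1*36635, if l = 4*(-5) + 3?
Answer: -30155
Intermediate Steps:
l = -17 (l = -20 + 3 = -17)
p(g, C) = -3 + g (p(g, C) = (-3 + 0) + g = -3 + g)
(p(l, 4)*18)*(-18) - 1*36635 = ((-3 - 17)*18)*(-18) - 1*36635 = -20*18*(-18) - 36635 = -360*(-18) - 36635 = 6480 - 36635 = -30155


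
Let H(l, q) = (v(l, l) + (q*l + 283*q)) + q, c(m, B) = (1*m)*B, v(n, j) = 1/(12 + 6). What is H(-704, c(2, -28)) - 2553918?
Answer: -45547163/18 ≈ -2.5304e+6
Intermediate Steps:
v(n, j) = 1/18
c(m, B) = B*m (c(m, B) = m*B = B*m)
H(l, q) = 1/18 + 284*q + l*q (H(l, q) = (1/18 + (q*l + 283*q)) + q = (1/18 + (l*q + 283*q)) + q = (1/18 + (283*q + l*q)) + q = (1/18 + 283*q + l*q) + q = 1/18 + 284*q + l*q)
H(-704, c(2, -28)) - 2553918 = (1/18 + 284*(-28*2) - (-19712)*2) - 2553918 = (1/18 + 284*(-56) - 704*(-56)) - 2553918 = (1/18 - 15904 + 39424) - 2553918 = 423361/18 - 2553918 = -45547163/18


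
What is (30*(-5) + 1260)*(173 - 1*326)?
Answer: -169830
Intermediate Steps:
(30*(-5) + 1260)*(173 - 1*326) = (-150 + 1260)*(173 - 326) = 1110*(-153) = -169830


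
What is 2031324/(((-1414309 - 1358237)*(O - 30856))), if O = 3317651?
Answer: -338554/1518798388345 ≈ -2.2291e-7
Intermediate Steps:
2031324/(((-1414309 - 1358237)*(O - 30856))) = 2031324/(((-1414309 - 1358237)*(3317651 - 30856))) = 2031324/((-2772546*3286795)) = 2031324/(-9112790330070) = 2031324*(-1/9112790330070) = -338554/1518798388345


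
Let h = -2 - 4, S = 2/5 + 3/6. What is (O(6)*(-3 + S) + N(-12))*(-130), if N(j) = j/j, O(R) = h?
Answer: -1768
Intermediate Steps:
S = 9/10 (S = 2*(⅕) + 3*(⅙) = ⅖ + ½ = 9/10 ≈ 0.90000)
h = -6
O(R) = -6
N(j) = 1
(O(6)*(-3 + S) + N(-12))*(-130) = (-6*(-3 + 9/10) + 1)*(-130) = (-6*(-21/10) + 1)*(-130) = (63/5 + 1)*(-130) = (68/5)*(-130) = -1768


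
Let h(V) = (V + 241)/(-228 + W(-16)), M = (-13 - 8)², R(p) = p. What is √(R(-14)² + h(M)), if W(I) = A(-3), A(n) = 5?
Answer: √9594798/223 ≈ 13.890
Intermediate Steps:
W(I) = 5
M = 441 (M = (-21)² = 441)
h(V) = -241/223 - V/223 (h(V) = (V + 241)/(-228 + 5) = (241 + V)/(-223) = (241 + V)*(-1/223) = -241/223 - V/223)
√(R(-14)² + h(M)) = √((-14)² + (-241/223 - 1/223*441)) = √(196 + (-241/223 - 441/223)) = √(196 - 682/223) = √(43026/223) = √9594798/223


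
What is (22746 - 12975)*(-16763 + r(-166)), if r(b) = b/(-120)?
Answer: -3275555129/20 ≈ -1.6378e+8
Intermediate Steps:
r(b) = -b/120 (r(b) = b*(-1/120) = -b/120)
(22746 - 12975)*(-16763 + r(-166)) = (22746 - 12975)*(-16763 - 1/120*(-166)) = 9771*(-16763 + 83/60) = 9771*(-1005697/60) = -3275555129/20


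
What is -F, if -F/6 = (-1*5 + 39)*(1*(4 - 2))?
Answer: 408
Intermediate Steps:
F = -408 (F = -6*(-1*5 + 39)*1*(4 - 2) = -6*(-5 + 39)*1*2 = -204*2 = -6*68 = -408)
-F = -1*(-408) = 408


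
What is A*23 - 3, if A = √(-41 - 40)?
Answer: -3 + 207*I ≈ -3.0 + 207.0*I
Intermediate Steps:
A = 9*I (A = √(-81) = 9*I ≈ 9.0*I)
A*23 - 3 = (9*I)*23 - 3 = 207*I - 3 = -3 + 207*I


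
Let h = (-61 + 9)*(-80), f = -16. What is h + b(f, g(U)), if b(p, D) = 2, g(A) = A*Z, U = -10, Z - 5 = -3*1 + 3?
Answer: 4162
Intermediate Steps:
Z = 5 (Z = 5 + (-3*1 + 3) = 5 + (-3 + 3) = 5 + 0 = 5)
g(A) = 5*A (g(A) = A*5 = 5*A)
h = 4160 (h = -52*(-80) = 4160)
h + b(f, g(U)) = 4160 + 2 = 4162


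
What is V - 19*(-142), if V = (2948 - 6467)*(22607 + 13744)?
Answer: -127916471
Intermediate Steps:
V = -127919169 (V = -3519*36351 = -127919169)
V - 19*(-142) = -127919169 - 19*(-142) = -127919169 - 1*(-2698) = -127919169 + 2698 = -127916471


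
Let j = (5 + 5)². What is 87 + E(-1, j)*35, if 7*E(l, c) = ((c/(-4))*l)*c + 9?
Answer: 12632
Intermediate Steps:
j = 100 (j = 10² = 100)
E(l, c) = 9/7 - l*c²/28 (E(l, c) = (((c/(-4))*l)*c + 9)/7 = (((c*(-¼))*l)*c + 9)/7 = (((-c/4)*l)*c + 9)/7 = ((-c*l/4)*c + 9)/7 = (-l*c²/4 + 9)/7 = (9 - l*c²/4)/7 = 9/7 - l*c²/28)
87 + E(-1, j)*35 = 87 + (9/7 - 1/28*(-1)*100²)*35 = 87 + (9/7 - 1/28*(-1)*10000)*35 = 87 + (9/7 + 2500/7)*35 = 87 + (2509/7)*35 = 87 + 12545 = 12632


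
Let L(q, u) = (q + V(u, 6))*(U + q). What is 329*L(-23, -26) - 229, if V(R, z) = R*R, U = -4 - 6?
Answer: -7089850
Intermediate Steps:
U = -10
V(R, z) = R**2
L(q, u) = (-10 + q)*(q + u**2) (L(q, u) = (q + u**2)*(-10 + q) = (-10 + q)*(q + u**2))
329*L(-23, -26) - 229 = 329*((-23)**2 - 10*(-23) - 10*(-26)**2 - 23*(-26)**2) - 229 = 329*(529 + 230 - 10*676 - 23*676) - 229 = 329*(529 + 230 - 6760 - 15548) - 229 = 329*(-21549) - 229 = -7089621 - 229 = -7089850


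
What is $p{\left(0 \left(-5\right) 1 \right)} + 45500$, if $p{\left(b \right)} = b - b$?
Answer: $45500$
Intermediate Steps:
$p{\left(b \right)} = 0$
$p{\left(0 \left(-5\right) 1 \right)} + 45500 = 0 + 45500 = 45500$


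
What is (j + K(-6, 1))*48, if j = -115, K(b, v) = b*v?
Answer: -5808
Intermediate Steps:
(j + K(-6, 1))*48 = (-115 - 6*1)*48 = (-115 - 6)*48 = -121*48 = -5808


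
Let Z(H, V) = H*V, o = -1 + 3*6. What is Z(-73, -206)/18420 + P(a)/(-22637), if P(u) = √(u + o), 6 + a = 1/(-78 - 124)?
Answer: 7519/9210 - √448642/4572674 ≈ 0.81625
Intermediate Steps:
a = -1213/202 (a = -6 + 1/(-78 - 124) = -6 + 1/(-202) = -6 - 1/202 = -1213/202 ≈ -6.0050)
o = 17 (o = -1 + 18 = 17)
P(u) = √(17 + u) (P(u) = √(u + 17) = √(17 + u))
Z(-73, -206)/18420 + P(a)/(-22637) = -73*(-206)/18420 + √(17 - 1213/202)/(-22637) = 15038*(1/18420) + √(2221/202)*(-1/22637) = 7519/9210 + (√448642/202)*(-1/22637) = 7519/9210 - √448642/4572674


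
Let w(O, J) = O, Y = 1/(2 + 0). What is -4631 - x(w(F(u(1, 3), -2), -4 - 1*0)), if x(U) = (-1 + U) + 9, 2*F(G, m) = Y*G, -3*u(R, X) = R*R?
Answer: -55667/12 ≈ -4638.9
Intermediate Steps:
u(R, X) = -R²/3 (u(R, X) = -R*R/3 = -R²/3)
Y = ½ (Y = 1/2 = ½ ≈ 0.50000)
F(G, m) = G/4 (F(G, m) = (G/2)/2 = G/4)
x(U) = 8 + U
-4631 - x(w(F(u(1, 3), -2), -4 - 1*0)) = -4631 - (8 + (-⅓*1²)/4) = -4631 - (8 + (-⅓*1)/4) = -4631 - (8 + (¼)*(-⅓)) = -4631 - (8 - 1/12) = -4631 - 1*95/12 = -4631 - 95/12 = -55667/12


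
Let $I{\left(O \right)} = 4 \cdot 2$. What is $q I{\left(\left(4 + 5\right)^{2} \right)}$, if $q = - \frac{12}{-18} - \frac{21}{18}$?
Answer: $-4$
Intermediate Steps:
$q = - \frac{1}{2}$ ($q = \left(-12\right) \left(- \frac{1}{18}\right) - \frac{7}{6} = \frac{2}{3} - \frac{7}{6} = - \frac{1}{2} \approx -0.5$)
$I{\left(O \right)} = 8$
$q I{\left(\left(4 + 5\right)^{2} \right)} = \left(- \frac{1}{2}\right) 8 = -4$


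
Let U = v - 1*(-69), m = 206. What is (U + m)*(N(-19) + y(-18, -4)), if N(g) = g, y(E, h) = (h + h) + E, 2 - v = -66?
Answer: -15435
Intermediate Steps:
v = 68 (v = 2 - 1*(-66) = 2 + 66 = 68)
y(E, h) = E + 2*h (y(E, h) = 2*h + E = E + 2*h)
U = 137 (U = 68 - 1*(-69) = 68 + 69 = 137)
(U + m)*(N(-19) + y(-18, -4)) = (137 + 206)*(-19 + (-18 + 2*(-4))) = 343*(-19 + (-18 - 8)) = 343*(-19 - 26) = 343*(-45) = -15435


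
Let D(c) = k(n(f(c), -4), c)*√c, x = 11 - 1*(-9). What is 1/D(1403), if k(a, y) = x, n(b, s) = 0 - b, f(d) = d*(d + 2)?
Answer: √1403/28060 ≈ 0.0013349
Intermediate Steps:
f(d) = d*(2 + d)
n(b, s) = -b
x = 20 (x = 11 + 9 = 20)
k(a, y) = 20
D(c) = 20*√c
1/D(1403) = 1/(20*√1403) = √1403/28060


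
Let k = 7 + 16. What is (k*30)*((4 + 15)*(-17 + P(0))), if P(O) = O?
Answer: -222870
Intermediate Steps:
k = 23
(k*30)*((4 + 15)*(-17 + P(0))) = (23*30)*((4 + 15)*(-17 + 0)) = 690*(19*(-17)) = 690*(-323) = -222870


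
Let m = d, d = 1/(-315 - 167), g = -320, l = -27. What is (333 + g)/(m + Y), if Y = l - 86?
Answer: -6266/54467 ≈ -0.11504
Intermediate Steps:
Y = -113 (Y = -27 - 86 = -113)
d = -1/482 (d = 1/(-482) = -1/482 ≈ -0.0020747)
m = -1/482 ≈ -0.0020747
(333 + g)/(m + Y) = (333 - 320)/(-1/482 - 113) = 13/(-54467/482) = 13*(-482/54467) = -6266/54467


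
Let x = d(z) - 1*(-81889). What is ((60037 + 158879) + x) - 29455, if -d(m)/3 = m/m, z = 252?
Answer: 271347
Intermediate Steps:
d(m) = -3 (d(m) = -3*m/m = -3*1 = -3)
x = 81886 (x = -3 - 1*(-81889) = -3 + 81889 = 81886)
((60037 + 158879) + x) - 29455 = ((60037 + 158879) + 81886) - 29455 = (218916 + 81886) - 29455 = 300802 - 29455 = 271347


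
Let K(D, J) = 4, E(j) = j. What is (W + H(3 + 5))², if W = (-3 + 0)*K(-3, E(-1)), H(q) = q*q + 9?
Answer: 3721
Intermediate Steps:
H(q) = 9 + q² (H(q) = q² + 9 = 9 + q²)
W = -12 (W = (-3 + 0)*4 = -3*4 = -12)
(W + H(3 + 5))² = (-12 + (9 + (3 + 5)²))² = (-12 + (9 + 8²))² = (-12 + (9 + 64))² = (-12 + 73)² = 61² = 3721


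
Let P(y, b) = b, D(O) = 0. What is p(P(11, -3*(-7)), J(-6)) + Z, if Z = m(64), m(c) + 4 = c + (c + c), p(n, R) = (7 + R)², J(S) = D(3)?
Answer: 237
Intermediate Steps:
J(S) = 0
m(c) = -4 + 3*c (m(c) = -4 + (c + (c + c)) = -4 + (c + 2*c) = -4 + 3*c)
Z = 188 (Z = -4 + 3*64 = -4 + 192 = 188)
p(P(11, -3*(-7)), J(-6)) + Z = (7 + 0)² + 188 = 7² + 188 = 49 + 188 = 237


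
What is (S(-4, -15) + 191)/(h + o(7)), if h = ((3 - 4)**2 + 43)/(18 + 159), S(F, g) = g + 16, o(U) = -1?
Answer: -33984/133 ≈ -255.52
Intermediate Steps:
S(F, g) = 16 + g
h = 44/177 (h = ((-1)**2 + 43)/177 = (1 + 43)*(1/177) = 44*(1/177) = 44/177 ≈ 0.24859)
(S(-4, -15) + 191)/(h + o(7)) = ((16 - 15) + 191)/(44/177 - 1) = (1 + 191)/(-133/177) = 192*(-177/133) = -33984/133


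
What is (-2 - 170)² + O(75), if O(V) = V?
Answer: 29659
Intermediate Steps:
(-2 - 170)² + O(75) = (-2 - 170)² + 75 = (-172)² + 75 = 29584 + 75 = 29659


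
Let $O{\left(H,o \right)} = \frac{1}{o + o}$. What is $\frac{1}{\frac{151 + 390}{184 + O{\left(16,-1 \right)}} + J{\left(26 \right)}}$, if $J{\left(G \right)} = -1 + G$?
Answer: $\frac{367}{10257} \approx 0.03578$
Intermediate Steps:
$O{\left(H,o \right)} = \frac{1}{2 o}$
$\frac{1}{\frac{151 + 390}{184 + O{\left(16,-1 \right)}} + J{\left(26 \right)}} = \frac{1}{\frac{151 + 390}{184 + \frac{1}{2 \left(-1\right)}} + \left(-1 + 26\right)} = \frac{1}{\frac{541}{184 + \frac{1}{2} \left(-1\right)} + 25} = \frac{1}{\frac{541}{184 - \frac{1}{2}} + 25} = \frac{1}{\frac{541}{\frac{367}{2}} + 25} = \frac{1}{541 \cdot \frac{2}{367} + 25} = \frac{1}{\frac{1082}{367} + 25} = \frac{1}{\frac{10257}{367}} = \frac{367}{10257}$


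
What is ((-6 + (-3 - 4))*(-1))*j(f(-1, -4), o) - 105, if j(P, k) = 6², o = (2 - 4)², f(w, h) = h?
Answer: 363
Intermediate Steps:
o = 4 (o = (-2)² = 4)
j(P, k) = 36
((-6 + (-3 - 4))*(-1))*j(f(-1, -4), o) - 105 = ((-6 + (-3 - 4))*(-1))*36 - 105 = ((-6 - 7)*(-1))*36 - 105 = -13*(-1)*36 - 105 = 13*36 - 105 = 468 - 105 = 363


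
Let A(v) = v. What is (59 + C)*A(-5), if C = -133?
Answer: 370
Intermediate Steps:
(59 + C)*A(-5) = (59 - 133)*(-5) = -74*(-5) = 370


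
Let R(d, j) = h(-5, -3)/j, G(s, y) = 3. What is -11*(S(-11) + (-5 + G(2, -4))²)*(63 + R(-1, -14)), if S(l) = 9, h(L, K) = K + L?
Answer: -63635/7 ≈ -9090.7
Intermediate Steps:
R(d, j) = -8/j (R(d, j) = (-3 - 5)/j = -8/j)
-11*(S(-11) + (-5 + G(2, -4))²)*(63 + R(-1, -14)) = -11*(9 + (-5 + 3)²)*(63 - 8/(-14)) = -11*(9 + (-2)²)*(63 - 8*(-1/14)) = -11*(9 + 4)*(63 + 4/7) = -143*445/7 = -11*5785/7 = -63635/7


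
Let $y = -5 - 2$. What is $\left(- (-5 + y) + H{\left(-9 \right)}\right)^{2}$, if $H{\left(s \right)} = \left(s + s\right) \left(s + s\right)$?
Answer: $112896$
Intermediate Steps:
$y = -7$
$H{\left(s \right)} = 4 s^{2}$ ($H{\left(s \right)} = 2 s 2 s = 4 s^{2}$)
$\left(- (-5 + y) + H{\left(-9 \right)}\right)^{2} = \left(- (-5 - 7) + 4 \left(-9\right)^{2}\right)^{2} = \left(\left(-1\right) \left(-12\right) + 4 \cdot 81\right)^{2} = \left(12 + 324\right)^{2} = 336^{2} = 112896$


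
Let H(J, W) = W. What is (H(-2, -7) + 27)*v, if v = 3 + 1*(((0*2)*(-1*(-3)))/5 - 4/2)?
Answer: 20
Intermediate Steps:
v = 1 (v = 3 + 1*((0*3)*(1/5) - 4*1/2) = 3 + 1*(0*(1/5) - 2) = 3 + 1*(0 - 2) = 3 + 1*(-2) = 3 - 2 = 1)
(H(-2, -7) + 27)*v = (-7 + 27)*1 = 20*1 = 20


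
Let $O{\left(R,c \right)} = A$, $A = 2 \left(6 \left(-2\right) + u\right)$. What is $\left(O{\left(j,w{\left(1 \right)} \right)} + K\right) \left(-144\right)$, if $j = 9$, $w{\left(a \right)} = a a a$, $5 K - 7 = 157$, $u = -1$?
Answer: $- \frac{4896}{5} \approx -979.2$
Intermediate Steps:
$K = \frac{164}{5}$ ($K = \frac{7}{5} + \frac{1}{5} \cdot 157 = \frac{7}{5} + \frac{157}{5} = \frac{164}{5} \approx 32.8$)
$w{\left(a \right)} = a^{3}$ ($w{\left(a \right)} = a^{2} a = a^{3}$)
$A = -26$ ($A = 2 \left(6 \left(-2\right) - 1\right) = 2 \left(-12 - 1\right) = 2 \left(-13\right) = -26$)
$O{\left(R,c \right)} = -26$
$\left(O{\left(j,w{\left(1 \right)} \right)} + K\right) \left(-144\right) = \left(-26 + \frac{164}{5}\right) \left(-144\right) = \frac{34}{5} \left(-144\right) = - \frac{4896}{5}$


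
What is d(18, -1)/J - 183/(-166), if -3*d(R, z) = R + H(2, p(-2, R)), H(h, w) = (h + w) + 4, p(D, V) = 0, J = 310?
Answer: 27701/25730 ≈ 1.0766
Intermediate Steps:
H(h, w) = 4 + h + w
d(R, z) = -2 - R/3 (d(R, z) = -(R + (4 + 2 + 0))/3 = -(R + 6)/3 = -(6 + R)/3 = -2 - R/3)
d(18, -1)/J - 183/(-166) = (-2 - ⅓*18)/310 - 183/(-166) = (-2 - 6)*(1/310) - 183*(-1/166) = -8*1/310 + 183/166 = -4/155 + 183/166 = 27701/25730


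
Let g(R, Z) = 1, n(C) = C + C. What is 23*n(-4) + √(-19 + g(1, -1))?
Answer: -184 + 3*I*√2 ≈ -184.0 + 4.2426*I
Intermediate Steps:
n(C) = 2*C
23*n(-4) + √(-19 + g(1, -1)) = 23*(2*(-4)) + √(-19 + 1) = 23*(-8) + √(-18) = -184 + 3*I*√2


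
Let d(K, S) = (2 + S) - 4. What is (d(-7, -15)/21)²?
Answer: 289/441 ≈ 0.65533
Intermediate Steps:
d(K, S) = -2 + S
(d(-7, -15)/21)² = ((-2 - 15)/21)² = (-17*1/21)² = (-17/21)² = 289/441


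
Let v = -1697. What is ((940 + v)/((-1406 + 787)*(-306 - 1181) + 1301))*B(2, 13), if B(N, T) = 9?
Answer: -6813/921754 ≈ -0.0073913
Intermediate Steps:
((940 + v)/((-1406 + 787)*(-306 - 1181) + 1301))*B(2, 13) = ((940 - 1697)/((-1406 + 787)*(-306 - 1181) + 1301))*9 = -757/(-619*(-1487) + 1301)*9 = -757/(920453 + 1301)*9 = -757/921754*9 = -6813/921754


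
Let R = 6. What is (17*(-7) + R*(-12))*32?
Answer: -6112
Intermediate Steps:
(17*(-7) + R*(-12))*32 = (17*(-7) + 6*(-12))*32 = (-119 - 72)*32 = -191*32 = -6112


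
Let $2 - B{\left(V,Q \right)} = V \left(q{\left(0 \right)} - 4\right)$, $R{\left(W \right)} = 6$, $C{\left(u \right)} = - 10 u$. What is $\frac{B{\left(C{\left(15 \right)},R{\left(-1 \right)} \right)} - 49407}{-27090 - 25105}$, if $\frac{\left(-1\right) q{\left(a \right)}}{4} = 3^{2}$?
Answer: $\frac{11081}{10439} \approx 1.0615$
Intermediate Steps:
$q{\left(a \right)} = -36$ ($q{\left(a \right)} = - 4 \cdot 3^{2} = \left(-4\right) 9 = -36$)
$B{\left(V,Q \right)} = 2 + 40 V$ ($B{\left(V,Q \right)} = 2 - V \left(-36 - 4\right) = 2 - V \left(-40\right) = 2 - - 40 V = 2 + 40 V$)
$\frac{B{\left(C{\left(15 \right)},R{\left(-1 \right)} \right)} - 49407}{-27090 - 25105} = \frac{\left(2 + 40 \left(\left(-10\right) 15\right)\right) - 49407}{-27090 - 25105} = \frac{\left(2 + 40 \left(-150\right)\right) - 49407}{-52195} = \left(\left(2 - 6000\right) - 49407\right) \left(- \frac{1}{52195}\right) = \left(-5998 - 49407\right) \left(- \frac{1}{52195}\right) = \left(-55405\right) \left(- \frac{1}{52195}\right) = \frac{11081}{10439}$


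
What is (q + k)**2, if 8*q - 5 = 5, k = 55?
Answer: 50625/16 ≈ 3164.1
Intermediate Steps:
q = 5/4 (q = 5/8 + (1/8)*5 = 5/8 + 5/8 = 5/4 ≈ 1.2500)
(q + k)**2 = (5/4 + 55)**2 = (225/4)**2 = 50625/16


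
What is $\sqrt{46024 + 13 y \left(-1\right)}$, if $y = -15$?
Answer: $\sqrt{46219} \approx 214.99$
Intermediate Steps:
$\sqrt{46024 + 13 y \left(-1\right)} = \sqrt{46024 + 13 \left(-15\right) \left(-1\right)} = \sqrt{46024 - -195} = \sqrt{46024 + 195} = \sqrt{46219}$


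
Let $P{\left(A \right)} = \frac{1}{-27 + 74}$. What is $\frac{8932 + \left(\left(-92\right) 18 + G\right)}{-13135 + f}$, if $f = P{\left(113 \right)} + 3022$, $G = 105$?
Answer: $- \frac{31537}{43210} \approx -0.72985$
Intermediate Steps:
$P{\left(A \right)} = \frac{1}{47}$
$f = \frac{142035}{47}$ ($f = \frac{1}{47} + 3022 = \frac{142035}{47} \approx 3022.0$)
$\frac{8932 + \left(\left(-92\right) 18 + G\right)}{-13135 + f} = \frac{8932 + \left(\left(-92\right) 18 + 105\right)}{-13135 + \frac{142035}{47}} = \frac{8932 + \left(-1656 + 105\right)}{- \frac{475310}{47}} = \left(8932 - 1551\right) \left(- \frac{47}{475310}\right) = 7381 \left(- \frac{47}{475310}\right) = - \frac{31537}{43210}$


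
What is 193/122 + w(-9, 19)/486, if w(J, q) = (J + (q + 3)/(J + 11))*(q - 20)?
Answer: 46777/29646 ≈ 1.5779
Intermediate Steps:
w(J, q) = (-20 + q)*(J + (3 + q)/(11 + J)) (w(J, q) = (J + (3 + q)/(11 + J))*(-20 + q) = (-20 + q)*(J + (3 + q)/(11 + J)))
193/122 + w(-9, 19)/486 = 193/122 + ((-60 + 19² - 220*(-9) - 20*(-9)² - 17*19 + 19*(-9)² + 11*(-9)*19)/(11 - 9))/486 = 193*(1/122) + ((-60 + 361 + 1980 - 20*81 - 323 + 19*81 - 1881)/2)*(1/486) = 193/122 + ((-60 + 361 + 1980 - 1620 - 323 + 1539 - 1881)/2)*(1/486) = 193/122 + ((½)*(-4))*(1/486) = 193/122 - 2*1/486 = 193/122 - 1/243 = 46777/29646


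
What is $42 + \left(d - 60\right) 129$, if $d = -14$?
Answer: $-9504$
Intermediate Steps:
$42 + \left(d - 60\right) 129 = 42 + \left(-14 - 60\right) 129 = 42 - 9546 = -9504$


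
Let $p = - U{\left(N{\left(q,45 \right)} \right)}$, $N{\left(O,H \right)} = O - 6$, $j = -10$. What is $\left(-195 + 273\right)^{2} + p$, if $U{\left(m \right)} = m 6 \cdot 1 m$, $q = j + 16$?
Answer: $6084$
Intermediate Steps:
$q = 6$ ($q = -10 + 16 = 6$)
$N{\left(O,H \right)} = -6 + O$
$U{\left(m \right)} = 6 m^{2}$ ($U{\left(m \right)} = 6 m 1 m = 6 m m = 6 m^{2}$)
$p = 0$ ($p = - 6 \left(-6 + 6\right)^{2} = - 6 \cdot 0^{2} = - 6 \cdot 0 = \left(-1\right) 0 = 0$)
$\left(-195 + 273\right)^{2} + p = \left(-195 + 273\right)^{2} + 0 = 78^{2} + 0 = 6084 + 0 = 6084$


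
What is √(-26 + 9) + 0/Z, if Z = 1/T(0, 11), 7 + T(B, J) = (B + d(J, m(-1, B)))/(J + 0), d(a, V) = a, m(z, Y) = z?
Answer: I*√17 ≈ 4.1231*I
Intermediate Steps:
T(B, J) = -7 + (B + J)/J (T(B, J) = -7 + (B + J)/(J + 0) = -7 + (B + J)/J)
Z = -⅙ (Z = 1/(-6 + 0/11) = 1/(-6 + 0*(1/11)) = 1/(-6 + 0) = 1/(-6) = -⅙ ≈ -0.16667)
√(-26 + 9) + 0/Z = √(-26 + 9) + 0/(-⅙) = √(-17) + 0*(-6) = I*√17 + 0 = I*√17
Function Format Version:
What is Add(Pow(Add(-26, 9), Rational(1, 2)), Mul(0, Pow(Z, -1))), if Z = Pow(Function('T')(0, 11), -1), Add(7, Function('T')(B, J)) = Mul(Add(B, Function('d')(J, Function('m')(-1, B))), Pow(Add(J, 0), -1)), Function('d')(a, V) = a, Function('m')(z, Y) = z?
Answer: Mul(I, Pow(17, Rational(1, 2))) ≈ Mul(4.1231, I)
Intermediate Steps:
Function('T')(B, J) = Add(-7, Mul(Pow(J, -1), Add(B, J))) (Function('T')(B, J) = Add(-7, Mul(Add(B, J), Pow(Add(J, 0), -1))) = Add(-7, Mul(Add(B, J), Pow(J, -1))) = Add(-7, Mul(Pow(J, -1), Add(B, J))))
Z = Rational(-1, 6) (Z = Pow(Add(-6, Mul(0, Pow(11, -1))), -1) = Pow(Add(-6, Mul(0, Rational(1, 11))), -1) = Pow(Add(-6, 0), -1) = Pow(-6, -1) = Rational(-1, 6) ≈ -0.16667)
Add(Pow(Add(-26, 9), Rational(1, 2)), Mul(0, Pow(Z, -1))) = Add(Pow(Add(-26, 9), Rational(1, 2)), Mul(0, Pow(Rational(-1, 6), -1))) = Add(Pow(-17, Rational(1, 2)), Mul(0, -6)) = Add(Mul(I, Pow(17, Rational(1, 2))), 0) = Mul(I, Pow(17, Rational(1, 2)))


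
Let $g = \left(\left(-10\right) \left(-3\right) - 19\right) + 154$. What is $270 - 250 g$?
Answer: $-40980$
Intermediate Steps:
$g = 165$ ($g = \left(30 - 19\right) + 154 = 11 + 154 = 165$)
$270 - 250 g = 270 - 41250 = -40980$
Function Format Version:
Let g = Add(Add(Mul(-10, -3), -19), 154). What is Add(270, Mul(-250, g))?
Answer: -40980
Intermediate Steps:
g = 165 (g = Add(Add(30, -19), 154) = Add(11, 154) = 165)
Add(270, Mul(-250, g)) = Add(270, Mul(-250, 165)) = Add(270, -41250) = -40980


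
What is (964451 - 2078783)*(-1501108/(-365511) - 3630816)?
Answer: 492943958605553392/121837 ≈ 4.0459e+12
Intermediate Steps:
(964451 - 2078783)*(-1501108/(-365511) - 3630816) = -1114332*(-1501108*(-1/365511) - 3630816) = -1114332*(1501108/365511 - 3630816) = -1114332*(-1327101685868/365511) = 492943958605553392/121837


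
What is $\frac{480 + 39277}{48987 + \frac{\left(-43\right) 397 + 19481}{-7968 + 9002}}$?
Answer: $\frac{20554369}{25327484} \approx 0.81154$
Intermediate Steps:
$\frac{480 + 39277}{48987 + \frac{\left(-43\right) 397 + 19481}{-7968 + 9002}} = \frac{39757}{48987 + \frac{-17071 + 19481}{1034}} = \frac{39757}{48987 + 2410 \cdot \frac{1}{1034}} = \frac{39757}{48987 + \frac{1205}{517}} = \frac{39757}{\frac{25327484}{517}} = 39757 \cdot \frac{517}{25327484} = \frac{20554369}{25327484}$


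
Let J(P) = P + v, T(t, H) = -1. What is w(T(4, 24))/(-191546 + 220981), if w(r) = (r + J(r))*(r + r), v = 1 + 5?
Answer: -8/29435 ≈ -0.00027179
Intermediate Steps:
v = 6
J(P) = 6 + P (J(P) = P + 6 = 6 + P)
w(r) = 2*r*(6 + 2*r) (w(r) = (r + (6 + r))*(r + r) = (6 + 2*r)*(2*r) = 2*r*(6 + 2*r))
w(T(4, 24))/(-191546 + 220981) = (4*(-1)*(3 - 1))/(-191546 + 220981) = (4*(-1)*2)/29435 = -8*1/29435 = -8/29435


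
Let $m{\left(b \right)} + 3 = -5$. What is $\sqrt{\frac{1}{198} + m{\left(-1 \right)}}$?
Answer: $\frac{i \sqrt{34826}}{66} \approx 2.8275 i$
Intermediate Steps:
$m{\left(b \right)} = -8$ ($m{\left(b \right)} = -3 - 5 = -8$)
$\sqrt{\frac{1}{198} + m{\left(-1 \right)}} = \sqrt{\frac{1}{198} - 8} = \sqrt{- \frac{1583}{198}} = \frac{i \sqrt{34826}}{66}$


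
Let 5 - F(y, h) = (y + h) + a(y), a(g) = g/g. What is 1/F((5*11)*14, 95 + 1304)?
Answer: -1/2165 ≈ -0.00046189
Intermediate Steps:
a(g) = 1
F(y, h) = 4 - h - y (F(y, h) = 5 - ((y + h) + 1) = 5 - ((h + y) + 1) = 5 - (1 + h + y) = 5 + (-1 - h - y) = 4 - h - y)
1/F((5*11)*14, 95 + 1304) = 1/(4 - (95 + 1304) - 5*11*14) = 1/(4 - 1*1399 - 55*14) = 1/(4 - 1399 - 1*770) = 1/(4 - 1399 - 770) = 1/(-2165) = -1/2165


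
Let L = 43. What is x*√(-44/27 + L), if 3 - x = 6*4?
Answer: -7*√3351/3 ≈ -135.07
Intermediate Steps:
x = -21 (x = 3 - 6*4 = 3 - 1*24 = 3 - 24 = -21)
x*√(-44/27 + L) = -21*√(-44/27 + 43) = -7*√3351/3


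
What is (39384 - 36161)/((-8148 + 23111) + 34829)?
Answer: 3223/49792 ≈ 0.064729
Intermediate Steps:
(39384 - 36161)/((-8148 + 23111) + 34829) = 3223/(14963 + 34829) = 3223/49792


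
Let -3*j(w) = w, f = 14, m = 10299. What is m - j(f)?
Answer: 30911/3 ≈ 10304.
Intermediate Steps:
j(w) = -w/3
m - j(f) = 10299 - (-1)*14/3 = 10299 - 1*(-14/3) = 10299 + 14/3 = 30911/3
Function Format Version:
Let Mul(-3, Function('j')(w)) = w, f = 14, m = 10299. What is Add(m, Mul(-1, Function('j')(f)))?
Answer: Rational(30911, 3) ≈ 10304.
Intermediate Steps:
Function('j')(w) = Mul(Rational(-1, 3), w)
Add(m, Mul(-1, Function('j')(f))) = Add(10299, Mul(-1, Mul(Rational(-1, 3), 14))) = Add(10299, Mul(-1, Rational(-14, 3))) = Add(10299, Rational(14, 3)) = Rational(30911, 3)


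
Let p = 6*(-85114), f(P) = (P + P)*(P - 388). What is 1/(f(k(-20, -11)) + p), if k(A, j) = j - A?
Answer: -1/517506 ≈ -1.9323e-6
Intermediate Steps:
f(P) = 2*P*(-388 + P) (f(P) = (2*P)*(-388 + P) = 2*P*(-388 + P))
p = -510684
1/(f(k(-20, -11)) + p) = 1/(2*(-11 - 1*(-20))*(-388 + (-11 - 1*(-20))) - 510684) = 1/(2*(-11 + 20)*(-388 + (-11 + 20)) - 510684) = 1/(2*9*(-388 + 9) - 510684) = 1/(2*9*(-379) - 510684) = 1/(-6822 - 510684) = 1/(-517506) = -1/517506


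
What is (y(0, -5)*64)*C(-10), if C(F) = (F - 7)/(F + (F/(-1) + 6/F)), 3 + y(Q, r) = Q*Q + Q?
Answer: -5440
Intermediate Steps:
y(Q, r) = -3 + Q + Q² (y(Q, r) = -3 + (Q*Q + Q) = -3 + (Q² + Q) = -3 + (Q + Q²) = -3 + Q + Q²)
C(F) = F*(-7 + F)/6 (C(F) = (-7 + F)/(F + (F*(-1) + 6/F)) = (-7 + F)/(F + (-F + 6/F)) = (-7 + F)/((6/F)) = (-7 + F)*(F/6) = F*(-7 + F)/6)
(y(0, -5)*64)*C(-10) = ((-3 + 0 + 0²)*64)*((⅙)*(-10)*(-7 - 10)) = ((-3 + 0 + 0)*64)*((⅙)*(-10)*(-17)) = -3*64*(85/3) = -192*85/3 = -5440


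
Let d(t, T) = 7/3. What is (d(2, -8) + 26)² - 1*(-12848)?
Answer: 122857/9 ≈ 13651.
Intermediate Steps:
d(t, T) = 7/3 (d(t, T) = 7*(⅓) = 7/3)
(d(2, -8) + 26)² - 1*(-12848) = (7/3 + 26)² - 1*(-12848) = (85/3)² + 12848 = 7225/9 + 12848 = 122857/9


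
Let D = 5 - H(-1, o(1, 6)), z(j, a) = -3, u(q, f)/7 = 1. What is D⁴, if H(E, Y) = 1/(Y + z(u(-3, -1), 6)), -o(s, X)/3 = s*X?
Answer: 126247696/194481 ≈ 649.15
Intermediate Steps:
o(s, X) = -3*X*s (o(s, X) = -3*s*X = -3*X*s)
u(q, f) = 7 (u(q, f) = 7*1 = 7)
H(E, Y) = 1/(-3 + Y) (H(E, Y) = 1/(Y - 3) = 1/(-3 + Y))
D = 106/21 (D = 5 - 1/(-3 - 3*6*1) = 5 - 1/(-3 - 18) = 5 - 1/(-21) = 5 - 1*(-1/21) = 5 + 1/21 = 106/21 ≈ 5.0476)
D⁴ = (106/21)⁴ = 126247696/194481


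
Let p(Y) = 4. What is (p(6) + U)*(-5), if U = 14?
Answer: -90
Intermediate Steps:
(p(6) + U)*(-5) = (4 + 14)*(-5) = 18*(-5) = -90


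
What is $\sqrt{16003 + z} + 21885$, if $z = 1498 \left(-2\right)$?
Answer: $21885 + \sqrt{13007} \approx 21999.0$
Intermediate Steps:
$z = -2996$
$\sqrt{16003 + z} + 21885 = \sqrt{16003 - 2996} + 21885 = \sqrt{13007} + 21885 = 21885 + \sqrt{13007}$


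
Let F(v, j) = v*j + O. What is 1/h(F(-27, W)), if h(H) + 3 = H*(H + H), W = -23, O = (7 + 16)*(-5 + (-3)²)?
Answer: 1/1016735 ≈ 9.8354e-7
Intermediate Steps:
O = 92 (O = 23*(-5 + 9) = 23*4 = 92)
F(v, j) = 92 + j*v (F(v, j) = v*j + 92 = j*v + 92 = 92 + j*v)
h(H) = -3 + 2*H² (h(H) = -3 + H*(H + H) = -3 + H*(2*H) = -3 + 2*H²)
1/h(F(-27, W)) = 1/(-3 + 2*(92 - 23*(-27))²) = 1/(-3 + 2*(92 + 621)²) = 1/(-3 + 2*713²) = 1/(-3 + 2*508369) = 1/(-3 + 1016738) = 1/1016735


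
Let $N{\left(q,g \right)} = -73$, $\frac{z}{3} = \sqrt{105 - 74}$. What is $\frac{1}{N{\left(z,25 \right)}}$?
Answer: $- \frac{1}{73} \approx -0.013699$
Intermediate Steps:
$z = 3 \sqrt{31}$ ($z = 3 \sqrt{105 - 74} = 3 \sqrt{31} \approx 16.703$)
$\frac{1}{N{\left(z,25 \right)}} = \frac{1}{-73} = - \frac{1}{73}$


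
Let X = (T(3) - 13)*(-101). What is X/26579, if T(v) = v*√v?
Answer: 1313/26579 - 303*√3/26579 ≈ 0.029655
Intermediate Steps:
T(v) = v^(3/2)
X = 1313 - 303*√3 (X = (3^(3/2) - 13)*(-101) = (3*√3 - 13)*(-101) = (-13 + 3*√3)*(-101) = 1313 - 303*√3 ≈ 788.19)
X/26579 = (1313 - 303*√3)/26579 = (1313 - 303*√3)*(1/26579) = 1313/26579 - 303*√3/26579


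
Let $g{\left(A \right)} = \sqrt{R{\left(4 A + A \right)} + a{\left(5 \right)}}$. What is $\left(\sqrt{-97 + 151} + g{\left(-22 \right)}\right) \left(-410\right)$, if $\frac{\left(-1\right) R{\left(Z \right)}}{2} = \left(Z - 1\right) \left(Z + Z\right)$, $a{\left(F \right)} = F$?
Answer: $- 1230 \sqrt{6} - 410 i \sqrt{48835} \approx -3012.9 - 90604.0 i$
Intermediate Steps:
$R{\left(Z \right)} = - 4 Z \left(-1 + Z\right)$ ($R{\left(Z \right)} = - 2 \left(Z - 1\right) \left(Z + Z\right) = - 2 \left(-1 + Z\right) 2 Z = - 2 \cdot 2 Z \left(-1 + Z\right) = - 4 Z \left(-1 + Z\right)$)
$g{\left(A \right)} = \sqrt{5 + 20 A \left(1 - 5 A\right)}$ ($g{\left(A \right)} = \sqrt{4 \left(4 A + A\right) \left(1 - \left(4 A + A\right)\right) + 5} = \sqrt{4 \cdot 5 A \left(1 - 5 A\right) + 5} = \sqrt{20 A \left(1 - 5 A\right) + 5} = \sqrt{5 + 20 A \left(1 - 5 A\right)}$)
$\left(\sqrt{-97 + 151} + g{\left(-22 \right)}\right) \left(-410\right) = \left(\sqrt{-97 + 151} + \sqrt{5} \sqrt{1 - - 88 \left(-1 + 5 \left(-22\right)\right)}\right) \left(-410\right) = \left(\sqrt{54} + \sqrt{5} \sqrt{1 - - 88 \left(-1 - 110\right)}\right) \left(-410\right) = \left(3 \sqrt{6} + \sqrt{5} \sqrt{1 - \left(-88\right) \left(-111\right)}\right) \left(-410\right) = \left(3 \sqrt{6} + \sqrt{5} \sqrt{1 - 9768}\right) \left(-410\right) = \left(3 \sqrt{6} + \sqrt{5} \sqrt{-9767}\right) \left(-410\right) = \left(3 \sqrt{6} + \sqrt{5} i \sqrt{9767}\right) \left(-410\right) = \left(3 \sqrt{6} + i \sqrt{48835}\right) \left(-410\right) = - 1230 \sqrt{6} - 410 i \sqrt{48835}$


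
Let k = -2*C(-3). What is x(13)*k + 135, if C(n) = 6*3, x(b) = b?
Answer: -333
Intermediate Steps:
C(n) = 18
k = -36 (k = -2*18 = -36)
x(13)*k + 135 = 13*(-36) + 135 = -468 + 135 = -333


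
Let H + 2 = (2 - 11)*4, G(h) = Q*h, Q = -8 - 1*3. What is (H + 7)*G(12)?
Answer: 4092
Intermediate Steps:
Q = -11 (Q = -8 - 3 = -11)
G(h) = -11*h
H = -38 (H = -2 + (2 - 11)*4 = -2 - 9*4 = -2 - 36 = -38)
(H + 7)*G(12) = (-38 + 7)*(-11*12) = -31*(-132) = 4092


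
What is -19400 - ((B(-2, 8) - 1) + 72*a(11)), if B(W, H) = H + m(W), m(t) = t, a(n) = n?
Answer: -20197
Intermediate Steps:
B(W, H) = H + W
-19400 - ((B(-2, 8) - 1) + 72*a(11)) = -19400 - (((8 - 2) - 1) + 72*11) = -19400 - ((6 - 1) + 792) = -19400 - (5 + 792) = -19400 - 1*797 = -19400 - 797 = -20197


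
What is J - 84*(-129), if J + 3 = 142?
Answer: 10975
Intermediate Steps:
J = 139 (J = -3 + 142 = 139)
J - 84*(-129) = 139 - 84*(-129) = 139 + 10836 = 10975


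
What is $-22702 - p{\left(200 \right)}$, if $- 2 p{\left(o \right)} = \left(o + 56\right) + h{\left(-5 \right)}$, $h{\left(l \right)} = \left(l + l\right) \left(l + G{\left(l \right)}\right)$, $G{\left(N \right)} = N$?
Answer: $-22524$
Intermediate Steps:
$h{\left(l \right)} = 4 l^{2}$ ($h{\left(l \right)} = \left(l + l\right) \left(l + l\right) = 2 l 2 l = 4 l^{2}$)
$p{\left(o \right)} = -78 - \frac{o}{2}$ ($p{\left(o \right)} = - \frac{\left(o + 56\right) + 4 \left(-5\right)^{2}}{2} = - \frac{\left(56 + o\right) + 4 \cdot 25}{2} = - \frac{\left(56 + o\right) + 100}{2} = - \frac{156 + o}{2} = -78 - \frac{o}{2}$)
$-22702 - p{\left(200 \right)} = -22702 - \left(-78 - 100\right) = -22702 - -178 = -22702 + 178 = -22524$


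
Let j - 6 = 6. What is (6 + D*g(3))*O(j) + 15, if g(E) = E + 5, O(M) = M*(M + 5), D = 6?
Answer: 11031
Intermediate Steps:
j = 12 (j = 6 + 6 = 12)
O(M) = M*(5 + M)
g(E) = 5 + E
(6 + D*g(3))*O(j) + 15 = (6 + 6*(5 + 3))*(12*(5 + 12)) + 15 = (6 + 6*8)*(12*17) + 15 = (6 + 48)*204 + 15 = 54*204 + 15 = 11016 + 15 = 11031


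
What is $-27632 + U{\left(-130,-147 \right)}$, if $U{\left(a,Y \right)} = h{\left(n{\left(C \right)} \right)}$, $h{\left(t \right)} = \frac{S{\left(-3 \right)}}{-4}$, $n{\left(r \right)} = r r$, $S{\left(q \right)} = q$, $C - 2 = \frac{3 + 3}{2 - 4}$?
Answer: $- \frac{110525}{4} \approx -27631.0$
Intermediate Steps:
$C = -1$ ($C = 2 + \frac{3 + 3}{2 - 4} = 2 + \frac{6}{-2} = 2 + 6 \left(- \frac{1}{2}\right) = 2 - 3 = -1$)
$n{\left(r \right)} = r^{2}$
$h{\left(t \right)} = \frac{3}{4}$ ($h{\left(t \right)} = - \frac{3}{-4} = \left(-3\right) \left(- \frac{1}{4}\right) = \frac{3}{4}$)
$U{\left(a,Y \right)} = \frac{3}{4}$
$-27632 + U{\left(-130,-147 \right)} = -27632 + \frac{3}{4} = - \frac{110525}{4}$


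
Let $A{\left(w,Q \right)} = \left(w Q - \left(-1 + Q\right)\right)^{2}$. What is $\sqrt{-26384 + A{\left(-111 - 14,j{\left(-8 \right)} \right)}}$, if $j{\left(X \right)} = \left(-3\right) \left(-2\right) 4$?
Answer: $\sqrt{9112145} \approx 3018.6$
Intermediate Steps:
$j{\left(X \right)} = 24$ ($j{\left(X \right)} = 6 \cdot 4 = 24$)
$A{\left(w,Q \right)} = \left(1 - Q + Q w\right)^{2}$ ($A{\left(w,Q \right)} = \left(Q w - \left(-1 + Q\right)\right)^{2} = \left(1 - Q + Q w\right)^{2}$)
$\sqrt{-26384 + A{\left(-111 - 14,j{\left(-8 \right)} \right)}} = \sqrt{-26384 + \left(1 - 24 + 24 \left(-111 - 14\right)\right)^{2}} = \sqrt{-26384 + \left(1 - 24 + 24 \left(-125\right)\right)^{2}} = \sqrt{-26384 + \left(1 - 24 - 3000\right)^{2}} = \sqrt{-26384 + \left(-3023\right)^{2}} = \sqrt{-26384 + 9138529} = \sqrt{9112145}$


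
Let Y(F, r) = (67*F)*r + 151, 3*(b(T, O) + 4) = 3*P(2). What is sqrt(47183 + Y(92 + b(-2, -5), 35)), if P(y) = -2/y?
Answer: sqrt(251349) ≈ 501.35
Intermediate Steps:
b(T, O) = -5 (b(T, O) = -4 + (3*(-2/2))/3 = -4 + (3*(-2*1/2))/3 = -4 + (3*(-1))/3 = -4 + (1/3)*(-3) = -4 - 1 = -5)
Y(F, r) = 151 + 67*F*r (Y(F, r) = 67*F*r + 151 = 151 + 67*F*r)
sqrt(47183 + Y(92 + b(-2, -5), 35)) = sqrt(47183 + (151 + 67*(92 - 5)*35)) = sqrt(47183 + (151 + 67*87*35)) = sqrt(47183 + (151 + 204015)) = sqrt(47183 + 204166) = sqrt(251349)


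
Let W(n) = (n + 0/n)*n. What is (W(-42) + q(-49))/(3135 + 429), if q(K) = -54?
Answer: 95/198 ≈ 0.47980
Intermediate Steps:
W(n) = n² (W(n) = (n + 0)*n = n*n = n²)
(W(-42) + q(-49))/(3135 + 429) = ((-42)² - 54)/(3135 + 429) = (1764 - 54)/3564 = 1710*(1/3564) = 95/198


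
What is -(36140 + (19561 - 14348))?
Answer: -41353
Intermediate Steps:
-(36140 + (19561 - 14348)) = -(36140 + 5213) = -1*41353 = -41353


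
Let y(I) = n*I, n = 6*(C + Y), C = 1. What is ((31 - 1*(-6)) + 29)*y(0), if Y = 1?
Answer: 0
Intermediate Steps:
n = 12 (n = 6*(1 + 1) = 6*2 = 12)
y(I) = 12*I
((31 - 1*(-6)) + 29)*y(0) = ((31 - 1*(-6)) + 29)*(12*0) = ((31 + 6) + 29)*0 = (37 + 29)*0 = 66*0 = 0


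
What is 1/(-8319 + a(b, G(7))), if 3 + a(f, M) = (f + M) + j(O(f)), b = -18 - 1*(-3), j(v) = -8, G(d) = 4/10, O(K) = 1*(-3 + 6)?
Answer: -5/41723 ≈ -0.00011984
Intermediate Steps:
O(K) = 3 (O(K) = 1*3 = 3)
G(d) = ⅖ (G(d) = 4*(⅒) = ⅖)
b = -15 (b = -18 + 3 = -15)
a(f, M) = -11 + M + f (a(f, M) = -3 + ((f + M) - 8) = -3 + ((M + f) - 8) = -3 + (-8 + M + f) = -11 + M + f)
1/(-8319 + a(b, G(7))) = 1/(-8319 + (-11 + ⅖ - 15)) = 1/(-8319 - 128/5) = 1/(-41723/5) = -5/41723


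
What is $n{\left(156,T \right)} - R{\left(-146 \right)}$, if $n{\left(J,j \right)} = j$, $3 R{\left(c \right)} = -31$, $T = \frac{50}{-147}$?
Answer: $\frac{1469}{147} \approx 9.9932$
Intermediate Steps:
$T = - \frac{50}{147}$ ($T = 50 \left(- \frac{1}{147}\right) = - \frac{50}{147} \approx -0.34014$)
$R{\left(c \right)} = - \frac{31}{3}$ ($R{\left(c \right)} = \frac{1}{3} \left(-31\right) = - \frac{31}{3}$)
$n{\left(156,T \right)} - R{\left(-146 \right)} = - \frac{50}{147} - - \frac{31}{3} = - \frac{50}{147} + \frac{31}{3} = \frac{1469}{147}$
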